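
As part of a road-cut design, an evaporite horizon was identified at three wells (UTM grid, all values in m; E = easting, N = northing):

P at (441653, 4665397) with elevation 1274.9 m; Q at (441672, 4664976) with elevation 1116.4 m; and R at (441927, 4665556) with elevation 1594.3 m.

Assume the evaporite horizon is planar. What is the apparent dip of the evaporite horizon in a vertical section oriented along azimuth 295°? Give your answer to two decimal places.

33.42°

Two edge vectors: P→Q = (19, -421, -158.5), P→R = (274, 159, 319.4).
Normal n = (P→Q) × (P→R) = (-109265.9, -49497.6, 118375).
So ∂z/∂E = −n_x/n_z = 0.92305 and ∂z/∂N = −n_y/n_z = 0.41814.
Unit vector along 295° is (sin 295°, cos 295°) = (-0.9063, 0.4226).
Slope in that direction = a·(-0.9063) + b·(0.4226) = −0.65985.
Apparent dip = arctan|0.65985| = 33.42° (true dip is 45.4°, so apparent ≤ true as expected).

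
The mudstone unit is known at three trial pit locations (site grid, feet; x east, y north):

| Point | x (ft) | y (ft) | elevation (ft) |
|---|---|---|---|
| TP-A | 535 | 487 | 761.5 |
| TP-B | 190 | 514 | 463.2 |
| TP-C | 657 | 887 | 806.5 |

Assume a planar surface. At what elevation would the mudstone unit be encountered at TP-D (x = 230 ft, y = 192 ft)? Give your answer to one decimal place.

Let the plane be z = a·x + b·y + c.
TP-B−TP-A: −345a + 27b = −298.3;  TP-C−TP-A: 122a + 400b = 45.
Solving gives a = 0.85308, b = −0.14769.
Then c = 761.5 − a·535 − b·487 = 377.03.
At (230, 192): z = 196.2 − 28.4 + 377.03 = 544.9 ft.

544.9 ft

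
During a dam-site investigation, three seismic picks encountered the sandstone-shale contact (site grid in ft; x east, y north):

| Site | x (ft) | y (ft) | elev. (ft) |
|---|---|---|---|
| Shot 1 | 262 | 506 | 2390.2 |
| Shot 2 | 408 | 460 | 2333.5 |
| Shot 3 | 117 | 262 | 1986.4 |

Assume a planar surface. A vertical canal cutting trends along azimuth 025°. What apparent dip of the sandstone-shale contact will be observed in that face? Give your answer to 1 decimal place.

Two edge vectors: Shot 1→Shot 2 = (146, -46, -56.7), Shot 1→Shot 3 = (-145, -244, -403.8).
Normal n = (Shot 1→Shot 2) × (Shot 1→Shot 3) = (4740, 67176.3, -42294).
So ∂z/∂x = −n_x/n_z = 0.11207 and ∂z/∂y = −n_y/n_z = 1.58832.
Unit vector along 025° is (sin 25°, cos 25°) = (0.4226, 0.9063).
Slope in that direction = a·(0.4226) + b·(0.9063) = 1.48687.
Apparent dip = arctan|1.48687| = 56.1° (true dip is 57.9°, so apparent ≤ true as expected).

56.1°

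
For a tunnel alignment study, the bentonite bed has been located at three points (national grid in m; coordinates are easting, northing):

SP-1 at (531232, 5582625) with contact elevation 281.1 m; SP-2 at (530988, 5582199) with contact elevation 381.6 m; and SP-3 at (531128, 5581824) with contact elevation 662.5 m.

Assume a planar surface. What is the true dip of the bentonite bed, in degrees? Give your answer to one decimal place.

Let the plane be z = a·easting + b·northing + c.
SP-2−SP-1: −244a − 426b = 100.5;  SP-3−SP-1: −104a − 801b = 381.4.
Solving gives a = 0.54238, b = −0.54658.
Gradient magnitude |∇z| = √(a² + b²) = √(0.29418 + 0.29875) = 0.77002.
True dip = arctan(0.77002) = 37.6°, dipping toward NW (azimuth ≈ 315°).

37.6°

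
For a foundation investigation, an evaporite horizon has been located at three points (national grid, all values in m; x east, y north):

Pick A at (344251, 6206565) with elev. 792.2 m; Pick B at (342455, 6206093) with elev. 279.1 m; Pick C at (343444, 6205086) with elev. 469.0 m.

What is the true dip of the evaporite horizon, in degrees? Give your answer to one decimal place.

Let the plane be z = a·x + b·y + c.
Pick B−Pick A: −1796a − 472b = −513.1;  Pick C−Pick A: −807a − 1479b = −323.2.
Solving gives a = 0.26647, b = 0.07313.
Gradient magnitude |∇z| = √(a² + b²) = √(0.07101 + 0.00535) = 0.27632.
True dip = arctan(0.27632) = 15.4°, dipping toward WSW (azimuth ≈ 255°).

15.4°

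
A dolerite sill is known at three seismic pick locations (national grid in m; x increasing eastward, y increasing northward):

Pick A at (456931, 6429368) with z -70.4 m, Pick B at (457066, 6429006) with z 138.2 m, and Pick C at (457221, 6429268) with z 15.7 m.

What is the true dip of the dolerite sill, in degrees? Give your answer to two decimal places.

28.63°

Two edge vectors: Pick A→Pick B = (135, -362, 208.6), Pick A→Pick C = (290, -100, 86.1).
Normal n = (Pick A→Pick B) × (Pick A→Pick C) = (-10308.2, 48870.5, 91480).
So ∂z/∂x = −n_x/n_z = 0.11268 and ∂z/∂y = −n_y/n_z = −0.53422.
Gradient magnitude |∇z| = √(a² + b²) = √(0.01270 + 0.28539) = 0.54598.
True dip = arctan(0.54598) = 28.63°, dipping toward NNW (azimuth ≈ 348°).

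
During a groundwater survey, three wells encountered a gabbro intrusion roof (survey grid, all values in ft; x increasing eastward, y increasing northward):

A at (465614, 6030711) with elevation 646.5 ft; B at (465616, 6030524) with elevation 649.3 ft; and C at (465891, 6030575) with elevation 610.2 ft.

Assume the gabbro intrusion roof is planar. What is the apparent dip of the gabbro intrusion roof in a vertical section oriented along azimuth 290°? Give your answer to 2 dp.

7.13°

Let the plane be z = a·x + b·y + c.
B−A: 2a − 187b = 2.8;  C−A: 277a − 136b = −36.3.
Solving gives a = −0.13913, b = −0.01646.
Unit vector along 290° is (sin 290°, cos 290°) = (-0.9397, 0.3420).
Slope in that direction = a·(-0.9397) + b·(0.3420) = 0.12511.
Apparent dip = arctan|0.12511| = 7.13° (true dip is 8.0°, so apparent ≤ true as expected).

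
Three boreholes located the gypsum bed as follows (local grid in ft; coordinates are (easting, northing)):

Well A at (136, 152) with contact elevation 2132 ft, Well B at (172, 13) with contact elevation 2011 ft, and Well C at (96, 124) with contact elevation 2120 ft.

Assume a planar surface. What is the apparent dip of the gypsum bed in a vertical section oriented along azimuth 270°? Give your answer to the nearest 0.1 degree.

14.7°

Let the plane be z = a·E + b·N + c.
Well B−Well A: 36a − 139b = −121;  Well C−Well A: −40a − 28b = −12.
Solving gives a = −0.26188, b = 0.80268.
Unit vector along 270° is (sin 270°, cos 270°) = (-1.0000, -0.0000).
Slope in that direction = a·(-1.0000) + b·(-0.0000) = 0.26188.
Apparent dip = arctan|0.26188| = 14.7° (true dip is 40.2°, so apparent ≤ true as expected).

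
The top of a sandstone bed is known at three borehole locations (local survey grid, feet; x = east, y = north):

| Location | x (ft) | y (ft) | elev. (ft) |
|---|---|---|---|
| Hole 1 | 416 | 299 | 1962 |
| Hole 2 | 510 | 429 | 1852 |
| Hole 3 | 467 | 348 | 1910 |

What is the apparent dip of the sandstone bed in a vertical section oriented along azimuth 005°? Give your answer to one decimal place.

22.5°

Let the plane be z = a·x + b·y + c.
Hole 2−Hole 1: 94a + 130b = −110;  Hole 3−Hole 1: 51a + 49b = −52.
Solving gives a = −0.67688, b = −0.35672.
Unit vector along 005° is (sin 5°, cos 5°) = (0.0872, 0.9962).
Slope in that direction = a·(0.0872) + b·(0.9962) = −0.41436.
Apparent dip = arctan|0.41436| = 22.5° (true dip is 37.4°, so apparent ≤ true as expected).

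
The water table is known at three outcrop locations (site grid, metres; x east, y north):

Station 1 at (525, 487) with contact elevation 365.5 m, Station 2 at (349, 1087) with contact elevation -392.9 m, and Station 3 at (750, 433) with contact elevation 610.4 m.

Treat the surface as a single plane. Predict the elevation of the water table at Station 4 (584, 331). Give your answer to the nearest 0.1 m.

573.9 m

Two edge vectors: Station 1→Station 2 = (-176, 600, -758.4), Station 1→Station 3 = (225, -54, 244.9).
Normal n = (Station 1→Station 2) × (Station 1→Station 3) = (105986.4, -127537.6, -125496).
So ∂z/∂x = −n_x/n_z = 0.844540 and ∂z/∂y = −n_y/n_z = −1.016268.
Intercept c from Station 1: 365.5 − 443.38 + 494.92 = 417.04.
At (584, 331): z = 493.2 − 336.4 + 417.04 = 573.9 m.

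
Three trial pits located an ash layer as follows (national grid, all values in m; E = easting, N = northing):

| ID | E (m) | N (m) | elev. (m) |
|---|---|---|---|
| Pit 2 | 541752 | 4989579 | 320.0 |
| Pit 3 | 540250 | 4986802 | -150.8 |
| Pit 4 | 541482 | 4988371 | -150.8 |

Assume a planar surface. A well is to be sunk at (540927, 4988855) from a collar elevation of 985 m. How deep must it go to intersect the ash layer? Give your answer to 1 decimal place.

487.0 m

Two edge vectors: Pit 2→Pit 3 = (-1502, -2777, -470.8), Pit 2→Pit 4 = (-270, -1208, -470.8).
Normal n = (Pit 2→Pit 3) × (Pit 2→Pit 4) = (738685.2, -580025.6, 1064626).
So ∂z/∂E = −n_x/n_z = −0.693844787 and ∂z/∂N = −n_y/n_z = 0.544816302.
Intercept c from Pit 2: 320 + 375891.80 − 2718403.98 = −2342192.18.
At (540927, 4988855): z_contact = −375319.38 + 2718009.53 − 2342192.18 = 497.97 m.
Depth below ground = 985 − 497.97 = 487.0 m.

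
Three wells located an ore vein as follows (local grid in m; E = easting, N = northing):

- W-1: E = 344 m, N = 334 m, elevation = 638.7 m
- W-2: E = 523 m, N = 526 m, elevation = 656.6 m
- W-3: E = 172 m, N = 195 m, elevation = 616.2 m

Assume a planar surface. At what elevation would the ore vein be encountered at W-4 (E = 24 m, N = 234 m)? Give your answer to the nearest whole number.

Two edge vectors: W-1→W-2 = (179, 192, 17.9), W-1→W-3 = (-172, -139, -22.5).
Normal n = (W-1→W-2) × (W-1→W-3) = (-1831.9, 948.7, 8143).
So ∂z/∂E = −n_x/n_z = 0.22497 and ∂z/∂N = −n_y/n_z = −0.11650.
Intercept c from W-1: 638.7 − 77.39 + 38.91 = 600.22.
At (24, 234): z = 5.4 − 27.3 + 600.22 = 578.4 m.

578 m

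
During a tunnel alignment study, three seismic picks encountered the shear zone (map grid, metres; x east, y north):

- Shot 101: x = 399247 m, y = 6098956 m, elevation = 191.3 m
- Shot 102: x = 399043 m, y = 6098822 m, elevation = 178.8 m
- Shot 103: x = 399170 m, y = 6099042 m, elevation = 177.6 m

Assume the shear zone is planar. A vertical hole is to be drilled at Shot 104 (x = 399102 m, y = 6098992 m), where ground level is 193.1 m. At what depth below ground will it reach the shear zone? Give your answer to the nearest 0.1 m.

19.3 m

Two edge vectors: Shot 101→Shot 102 = (-204, -134, -12.5), Shot 101→Shot 103 = (-77, 86, -13.7).
Normal n = (Shot 101→Shot 102) × (Shot 101→Shot 103) = (2910.8, -1832.3, -27862).
So ∂z/∂x = −n_x/n_z = 0.104472041 and ∂z/∂y = −n_y/n_z = −0.065763405.
Intercept c from Shot 101: 191.3 − 41710.15 + 401088.12 = 359569.27.
At (399102, 6098992): z_contact = 41695.00 − 401090.48 + 359569.27 = 173.78 m.
Depth below ground = 193.1 − 173.78 = 19.3 m.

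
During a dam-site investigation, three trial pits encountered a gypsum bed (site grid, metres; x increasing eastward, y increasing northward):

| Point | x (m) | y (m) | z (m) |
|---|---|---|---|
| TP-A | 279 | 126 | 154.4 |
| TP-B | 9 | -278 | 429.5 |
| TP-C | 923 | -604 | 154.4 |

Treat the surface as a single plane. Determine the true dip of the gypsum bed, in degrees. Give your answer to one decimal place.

30.4°

Let the plane be z = a·x + b·y + c.
TP-B−TP-A: −270a − 404b = 275.1;  TP-C−TP-A: 644a − 730b = 0.
Solving gives a = −0.43917, b = −0.38743.
Gradient magnitude |∇z| = √(a² + b²) = √(0.19287 + 0.15011) = 0.58564.
True dip = arctan(0.58564) = 30.4°, dipping toward NE (azimuth ≈ 049°).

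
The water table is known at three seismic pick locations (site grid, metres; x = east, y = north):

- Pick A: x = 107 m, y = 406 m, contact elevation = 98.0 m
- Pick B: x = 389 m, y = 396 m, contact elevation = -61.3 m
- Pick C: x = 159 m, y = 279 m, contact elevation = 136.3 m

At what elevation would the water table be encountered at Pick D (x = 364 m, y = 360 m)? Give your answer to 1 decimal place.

-27.2 m

Two edge vectors: Pick A→Pick B = (282, -10, -159.3), Pick A→Pick C = (52, -127, 38.3).
Normal n = (Pick A→Pick B) × (Pick A→Pick C) = (-20614.1, -19084.2, -35294).
So ∂z/∂x = −n_x/n_z = −0.58407 and ∂z/∂y = −n_y/n_z = −0.54072.
Intercept c from Pick A: 98 + 62.50 + 219.53 = 380.03.
At (364, 360): z = −212.6 − 194.7 + 380.03 = -27.2 m.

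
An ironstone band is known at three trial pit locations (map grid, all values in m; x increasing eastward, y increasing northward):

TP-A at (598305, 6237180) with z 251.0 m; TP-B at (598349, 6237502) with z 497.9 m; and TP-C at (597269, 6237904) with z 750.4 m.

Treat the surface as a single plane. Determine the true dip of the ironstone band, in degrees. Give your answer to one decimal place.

Let the plane be z = a·x + b·y + c.
TP-B−TP-A: 44a + 322b = 246.9;  TP-C−TP-A: −1036a + 724b = 499.4.
Solving gives a = 0.04911, b = 0.76006.
Gradient magnitude |∇z| = √(a² + b²) = √(0.00241 + 0.57769) = 0.76164.
True dip = arctan(0.76164) = 37.3°, dipping toward S (azimuth ≈ 184°).

37.3°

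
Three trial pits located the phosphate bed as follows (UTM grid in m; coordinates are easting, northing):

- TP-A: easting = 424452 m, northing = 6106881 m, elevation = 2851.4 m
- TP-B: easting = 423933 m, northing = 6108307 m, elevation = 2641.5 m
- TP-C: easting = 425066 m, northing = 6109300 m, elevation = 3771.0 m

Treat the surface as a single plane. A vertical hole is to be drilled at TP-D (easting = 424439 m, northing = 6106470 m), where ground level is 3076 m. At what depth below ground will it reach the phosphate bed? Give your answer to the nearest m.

Let the plane be z = a·easting + b·northing + c.
TP-B−TP-A: −519a + 1426b = −209.9;  TP-C−TP-A: 614a + 2419b = 919.6.
Solving gives a = 0.85362570, b = 0.16348649.
Then c = 2851.4 − a·424452 − b·6106881 = −1357864.28.
At (424439, 6106470): z_contact = 362312.0 + 998325.4 − 1357864.28 = 2773.1 m.
Depth below ground = 3076 − 2773.1 = 303 m.

303 m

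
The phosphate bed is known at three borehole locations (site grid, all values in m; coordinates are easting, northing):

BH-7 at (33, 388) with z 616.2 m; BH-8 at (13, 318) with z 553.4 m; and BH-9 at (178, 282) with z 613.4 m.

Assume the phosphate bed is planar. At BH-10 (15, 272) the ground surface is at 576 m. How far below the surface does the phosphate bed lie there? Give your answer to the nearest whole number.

56 m

Let the plane be z = a·easting + b·northing + c.
BH-8−BH-7: −20a − 70b = −62.8;  BH-9−BH-7: 145a − 106b = −2.8.
Solving gives a = 0.52655, b = 0.74670.
Then c = 616.2 − a·33 − b·388 = 309.10.
At (15, 272): z_contact = 7.9 + 203.1 + 309.10 = 520.1 m.
Depth below ground = 576 − 520.1 = 56 m.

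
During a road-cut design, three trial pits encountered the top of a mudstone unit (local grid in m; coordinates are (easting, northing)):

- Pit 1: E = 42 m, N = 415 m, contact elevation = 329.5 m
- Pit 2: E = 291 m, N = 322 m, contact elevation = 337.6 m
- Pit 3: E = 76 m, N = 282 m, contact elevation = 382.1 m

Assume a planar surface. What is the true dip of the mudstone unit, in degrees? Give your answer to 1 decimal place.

Let the plane be z = a·E + b·N + c.
Pit 2−Pit 1: 249a − 93b = 8.1;  Pit 3−Pit 1: 34a − 133b = 52.6.
Solving gives a = −0.12734, b = −0.42804.
Gradient magnitude |∇z| = √(a² + b²) = √(0.01622 + 0.18322) = 0.44658.
True dip = arctan(0.44658) = 24.1°, dipping toward NNE (azimuth ≈ 017°).

24.1°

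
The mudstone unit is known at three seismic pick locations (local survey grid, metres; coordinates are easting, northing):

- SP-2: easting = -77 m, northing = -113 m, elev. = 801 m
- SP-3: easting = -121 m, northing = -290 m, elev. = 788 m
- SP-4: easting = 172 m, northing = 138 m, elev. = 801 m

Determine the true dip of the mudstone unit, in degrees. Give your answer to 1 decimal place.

7.9°

Let the plane be z = a·easting + b·northing + c.
SP-3−SP-2: −44a − 177b = −13;  SP-4−SP-2: 249a + 251b = 0.
Solving gives a = −0.09879, b = 0.09800.
Gradient magnitude |∇z| = √(a² + b²) = √(0.00976 + 0.00960) = 0.13916.
True dip = arctan(0.13916) = 7.9°, dipping toward SE (azimuth ≈ 135°).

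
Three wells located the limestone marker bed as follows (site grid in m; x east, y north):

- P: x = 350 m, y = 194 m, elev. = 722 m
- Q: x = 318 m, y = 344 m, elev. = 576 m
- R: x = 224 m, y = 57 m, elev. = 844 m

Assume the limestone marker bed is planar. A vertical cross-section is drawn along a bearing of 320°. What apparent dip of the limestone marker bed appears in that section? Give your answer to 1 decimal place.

Let the plane be z = a·x + b·y + c.
Q−P: −32a + 150b = −146;  R−P: −126a − 137b = 122.
Solving gives a = 0.07310, b = −0.95774.
Unit vector along 320° is (sin 320°, cos 320°) = (-0.6428, 0.7660).
Slope in that direction = a·(-0.6428) + b·(0.7660) = −0.78066.
Apparent dip = arctan|0.78066| = 38.0° (true dip is 43.8°, so apparent ≤ true as expected).

38.0°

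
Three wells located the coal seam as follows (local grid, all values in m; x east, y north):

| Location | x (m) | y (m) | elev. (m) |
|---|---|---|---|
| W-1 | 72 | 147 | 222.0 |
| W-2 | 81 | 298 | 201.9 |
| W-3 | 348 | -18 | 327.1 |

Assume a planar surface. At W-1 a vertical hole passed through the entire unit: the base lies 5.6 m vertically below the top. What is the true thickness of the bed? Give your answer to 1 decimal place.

5.3 m

Two edge vectors: W-1→W-2 = (9, 151, -20.1), W-1→W-3 = (276, -165, 105.1).
Normal n = (W-1→W-2) × (W-1→W-3) = (12553.6, -6493.5, -43161).
So ∂z/∂x = −n_x/n_z = 0.29086 and ∂z/∂y = −n_y/n_z = −0.15045.
|∇z| = √(a²+b²) = 0.32746, so dip δ = arctan(0.32746) = 18.13°.
True thickness = vertical thickness × cos δ = 5.6 × cos 18.13° = 5.3 m.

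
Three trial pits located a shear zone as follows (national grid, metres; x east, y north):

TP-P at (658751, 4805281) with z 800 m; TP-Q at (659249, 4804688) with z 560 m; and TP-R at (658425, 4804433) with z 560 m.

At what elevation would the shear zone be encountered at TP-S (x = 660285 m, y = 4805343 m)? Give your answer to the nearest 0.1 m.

Two edge vectors: TP-P→TP-Q = (498, -593, -240), TP-P→TP-R = (-326, -848, -240).
Normal n = (TP-P→TP-Q) × (TP-P→TP-R) = (-61200, 197760, -615622).
So ∂z/∂x = −n_x/n_z = −0.099411652 and ∂z/∂y = −n_y/n_z = 0.321236083.
Intercept c from TP-P: 800 + 65487.53 − 1543629.65 = −1477342.12.
At (660285, 4805343): z = −65640.0 + 1543649.6 − 1477342.12 = 667.4 m.

667.4 m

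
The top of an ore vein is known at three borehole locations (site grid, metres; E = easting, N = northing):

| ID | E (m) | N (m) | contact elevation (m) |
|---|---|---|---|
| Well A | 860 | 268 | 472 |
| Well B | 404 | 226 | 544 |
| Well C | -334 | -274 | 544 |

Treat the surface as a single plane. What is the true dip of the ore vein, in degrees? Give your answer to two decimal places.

Let the plane be z = a·E + b·N + c.
Well B−Well A: −456a − 42b = 72;  Well C−Well A: −1194a − 542b = 72.
Solving gives a = −0.18274, b = 0.26972.
Gradient magnitude |∇z| = √(a² + b²) = √(0.03339 + 0.07275) = 0.32579.
True dip = arctan(0.32579) = 18.05°, dipping toward SE (azimuth ≈ 146°).

18.05°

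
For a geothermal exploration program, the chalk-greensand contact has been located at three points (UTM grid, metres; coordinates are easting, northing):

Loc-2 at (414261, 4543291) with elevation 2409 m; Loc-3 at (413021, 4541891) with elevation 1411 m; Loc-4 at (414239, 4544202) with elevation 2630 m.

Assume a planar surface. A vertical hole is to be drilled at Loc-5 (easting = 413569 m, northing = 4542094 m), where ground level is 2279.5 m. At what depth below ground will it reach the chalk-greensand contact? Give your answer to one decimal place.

533.5 m

Two edge vectors: Loc-2→Loc-3 = (-1240, -1400, -998), Loc-2→Loc-4 = (-22, 911, 221).
Normal n = (Loc-2→Loc-3) × (Loc-2→Loc-4) = (599778, 295996, -1160440).
So ∂z/∂easting = −n_x/n_z = 0.516853952 and ∂z/∂northing = −n_y/n_z = 0.255072214.
Intercept c from Loc-2: 2409 − 214112.43 − 1158867.29 = −1370570.73.
At (413569, 4542094): z_contact = 213754.77 + 1158561.97 − 1370570.73 = 1746.02 m.
Depth below ground = 2279.5 − 1746.02 = 533.5 m.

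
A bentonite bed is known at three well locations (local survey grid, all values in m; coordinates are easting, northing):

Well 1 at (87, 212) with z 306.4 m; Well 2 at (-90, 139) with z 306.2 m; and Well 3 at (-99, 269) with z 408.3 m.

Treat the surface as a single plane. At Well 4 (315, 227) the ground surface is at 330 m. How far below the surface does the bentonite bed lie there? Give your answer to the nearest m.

84 m

Let the plane be z = a·easting + b·northing + c.
Well 2−Well 1: −177a − 73b = −0.2;  Well 3−Well 1: −186a + 57b = 101.9.
Solving gives a = −0.31383, b = 0.76366.
Then c = 306.4 − a·87 − b·212 = 171.81.
At (315, 227): z_contact = −98.9 + 173.4 + 171.81 = 246.3 m.
Depth below ground = 330 − 246.3 = 84 m.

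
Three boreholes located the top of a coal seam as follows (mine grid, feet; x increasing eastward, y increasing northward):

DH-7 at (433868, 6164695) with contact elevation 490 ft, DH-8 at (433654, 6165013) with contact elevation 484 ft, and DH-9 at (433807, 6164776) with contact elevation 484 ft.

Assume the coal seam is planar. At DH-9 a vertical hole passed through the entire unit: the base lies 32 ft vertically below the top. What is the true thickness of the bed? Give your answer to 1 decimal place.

Two edge vectors: DH-7→DH-8 = (-214, 318, -6), DH-7→DH-9 = (-61, 81, -6).
Normal n = (DH-7→DH-8) × (DH-7→DH-9) = (-1422, -918, 2064).
So ∂z/∂x = −n_x/n_z = 0.68895 and ∂z/∂y = −n_y/n_z = 0.44477.
|∇z| = √(a²+b²) = 0.82005, so dip δ = arctan(0.82005) = 39.35°.
True thickness = vertical thickness × cos δ = 32 × cos 39.35° = 24.7 ft.

24.7 ft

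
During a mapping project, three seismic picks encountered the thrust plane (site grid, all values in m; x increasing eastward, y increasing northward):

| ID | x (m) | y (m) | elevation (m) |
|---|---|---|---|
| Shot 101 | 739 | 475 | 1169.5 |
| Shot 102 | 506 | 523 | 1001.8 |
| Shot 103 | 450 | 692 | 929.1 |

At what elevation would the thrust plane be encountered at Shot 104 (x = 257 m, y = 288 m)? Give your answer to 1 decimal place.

Let the plane be z = a·x + b·y + c.
Shot 102−Shot 101: −233a + 48b = −167.7;  Shot 103−Shot 101: −289a + 217b = −240.4.
Solving gives a = 0.67736, b = −0.20573.
Then c = 1169.5 − a·739 − b·475 = 766.65.
At (257, 288): z = 174.1 − 59.2 + 766.65 = 881.5 m.

881.5 m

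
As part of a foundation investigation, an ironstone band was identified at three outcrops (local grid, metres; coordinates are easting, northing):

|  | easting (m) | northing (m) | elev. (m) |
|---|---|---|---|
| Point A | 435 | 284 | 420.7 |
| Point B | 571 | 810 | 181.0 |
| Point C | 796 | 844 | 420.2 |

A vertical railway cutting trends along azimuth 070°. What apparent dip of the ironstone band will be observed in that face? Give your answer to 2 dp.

Two edge vectors: Point A→Point B = (136, 526, -239.7), Point A→Point C = (361, 560, -0.5).
Normal n = (Point A→Point B) × (Point A→Point C) = (133969, -86463.7, -113726).
So ∂z/∂easting = −n_x/n_z = 1.17800 and ∂z/∂northing = −n_y/n_z = −0.76028.
Unit vector along 070° is (sin 70°, cos 70°) = (0.9397, 0.3420).
Slope in that direction = a·(0.9397) + b·(0.3420) = 0.84692.
Apparent dip = arctan|0.84692| = 40.26° (true dip is 54.5°, so apparent ≤ true as expected).

40.26°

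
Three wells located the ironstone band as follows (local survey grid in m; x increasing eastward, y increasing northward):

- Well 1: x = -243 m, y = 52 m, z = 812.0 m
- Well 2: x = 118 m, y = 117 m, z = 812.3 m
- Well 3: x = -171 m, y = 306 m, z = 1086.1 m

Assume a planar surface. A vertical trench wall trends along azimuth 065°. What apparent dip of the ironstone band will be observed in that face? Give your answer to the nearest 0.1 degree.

16.5°

Two edge vectors: Well 1→Well 2 = (361, 65, 0.3), Well 1→Well 3 = (72, 254, 274.1).
Normal n = (Well 1→Well 2) × (Well 1→Well 3) = (17740.3, -98928.5, 87014).
So ∂z/∂x = −n_x/n_z = −0.20388 and ∂z/∂y = −n_y/n_z = 1.13693.
Unit vector along 065° is (sin 65°, cos 65°) = (0.9063, 0.4226).
Slope in that direction = a·(0.9063) + b·(0.4226) = 0.29571.
Apparent dip = arctan|0.29571| = 16.5° (true dip is 49.1°, so apparent ≤ true as expected).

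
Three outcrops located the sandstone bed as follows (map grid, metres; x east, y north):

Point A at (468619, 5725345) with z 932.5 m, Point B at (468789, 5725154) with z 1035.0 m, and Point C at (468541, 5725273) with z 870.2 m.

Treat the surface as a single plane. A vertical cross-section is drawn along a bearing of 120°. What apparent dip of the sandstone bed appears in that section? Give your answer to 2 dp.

29.57°

Two edge vectors: Point A→Point B = (170, -191, 102.5), Point A→Point C = (-78, -72, -62.3).
Normal n = (Point A→Point B) × (Point A→Point C) = (19279.3, 2596, -27138).
So ∂z/∂x = −n_x/n_z = 0.71042 and ∂z/∂y = −n_y/n_z = 0.09566.
Unit vector along 120° is (sin 120°, cos 120°) = (0.8660, -0.5000).
Slope in that direction = a·(0.8660) + b·(-0.5000) = 0.56741.
Apparent dip = arctan|0.56741| = 29.57° (true dip is 35.6°, so apparent ≤ true as expected).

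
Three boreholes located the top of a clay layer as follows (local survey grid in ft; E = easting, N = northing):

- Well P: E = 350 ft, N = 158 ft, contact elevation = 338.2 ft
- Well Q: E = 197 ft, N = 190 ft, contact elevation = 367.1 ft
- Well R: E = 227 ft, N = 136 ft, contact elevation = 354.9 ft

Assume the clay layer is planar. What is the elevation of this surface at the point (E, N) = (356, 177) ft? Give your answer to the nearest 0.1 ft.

Let the plane be z = a·E + b·N + c.
Well Q−Well P: −153a + 32b = 28.9;  Well R−Well P: −123a − 22b = 16.7.
Solving gives a = −0.16026, b = 0.13689.
Then c = 338.2 − a·350 − b·158 = 372.66.
At (356, 177): z = −57.1 + 24.2 + 372.66 = 339.8 ft.

339.8 ft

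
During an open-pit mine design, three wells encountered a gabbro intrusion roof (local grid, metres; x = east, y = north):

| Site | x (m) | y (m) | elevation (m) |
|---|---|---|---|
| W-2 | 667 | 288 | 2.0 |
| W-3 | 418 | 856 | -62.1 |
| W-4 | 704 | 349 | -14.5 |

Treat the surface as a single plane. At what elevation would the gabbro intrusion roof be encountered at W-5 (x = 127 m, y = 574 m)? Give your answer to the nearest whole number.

32 m

Two edge vectors: W-2→W-3 = (-249, 568, -64.1), W-2→W-4 = (37, 61, -16.5).
Normal n = (W-2→W-3) × (W-2→W-4) = (-5461.9, -6480.2, -36205).
So ∂z/∂x = −n_x/n_z = −0.15086 and ∂z/∂y = −n_y/n_z = −0.17899.
Intercept c from W-2: 2 + 100.62 + 51.55 = 154.17.
At (127, 574): z = −19.2 − 102.7 + 154.17 = 32.3 m.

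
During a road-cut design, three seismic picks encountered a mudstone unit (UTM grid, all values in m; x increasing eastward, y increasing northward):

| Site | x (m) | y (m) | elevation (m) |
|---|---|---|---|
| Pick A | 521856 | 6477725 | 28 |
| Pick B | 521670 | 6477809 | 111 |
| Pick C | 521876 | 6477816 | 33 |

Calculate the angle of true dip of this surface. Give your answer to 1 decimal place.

Two edge vectors: Pick A→Pick B = (-186, 84, 83), Pick A→Pick C = (20, 91, 5).
Normal n = (Pick A→Pick B) × (Pick A→Pick C) = (-7133, 2590, -18606).
So ∂z/∂x = −n_x/n_z = −0.38337 and ∂z/∂y = −n_y/n_z = 0.13920.
Gradient magnitude |∇z| = √(a² + b²) = √(0.14697 + 0.01938) = 0.40786.
True dip = arctan(0.40786) = 22.2°, dipping toward ESE (azimuth ≈ 110°).

22.2°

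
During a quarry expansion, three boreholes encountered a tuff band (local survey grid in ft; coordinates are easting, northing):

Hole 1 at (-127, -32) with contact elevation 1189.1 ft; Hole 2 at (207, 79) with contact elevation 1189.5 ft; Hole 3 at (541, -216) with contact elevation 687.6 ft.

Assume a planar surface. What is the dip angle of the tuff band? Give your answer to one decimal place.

Let the plane be z = a·easting + b·northing + c.
Hole 2−Hole 1: 334a + 111b = 0.4;  Hole 3−Hole 1: 668a − 184b = −501.5.
Solving gives a = −0.40997, b = 1.23719.
Gradient magnitude |∇z| = √(a² + b²) = √(0.16807 + 1.53064) = 1.30335.
True dip = arctan(1.30335) = 52.5°, dipping toward SSE (azimuth ≈ 162°).

52.5°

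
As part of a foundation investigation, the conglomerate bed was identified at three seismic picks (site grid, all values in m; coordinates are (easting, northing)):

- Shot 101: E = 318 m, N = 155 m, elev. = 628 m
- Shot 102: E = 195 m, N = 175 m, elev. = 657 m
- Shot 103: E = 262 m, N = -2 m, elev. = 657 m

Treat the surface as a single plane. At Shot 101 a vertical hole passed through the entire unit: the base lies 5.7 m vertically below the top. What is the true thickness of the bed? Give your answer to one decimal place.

5.5 m

Two edge vectors: Shot 101→Shot 102 = (-123, 20, 29), Shot 101→Shot 103 = (-56, -157, 29).
Normal n = (Shot 101→Shot 102) × (Shot 101→Shot 103) = (5133, 1943, 20431).
So ∂z/∂E = −n_x/n_z = −0.25124 and ∂z/∂N = −n_y/n_z = −0.09510.
|∇z| = √(a²+b²) = 0.26863, so dip δ = arctan(0.26863) = 15.04°.
True thickness = vertical thickness × cos δ = 5.7 × cos 15.04° = 5.5 m.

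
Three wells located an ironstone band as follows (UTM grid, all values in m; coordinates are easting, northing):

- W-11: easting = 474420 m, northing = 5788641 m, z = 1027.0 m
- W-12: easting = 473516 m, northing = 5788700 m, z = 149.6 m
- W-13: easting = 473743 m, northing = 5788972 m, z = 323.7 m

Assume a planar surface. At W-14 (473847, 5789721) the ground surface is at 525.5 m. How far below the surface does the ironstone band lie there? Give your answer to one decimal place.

Let the plane be z = a·easting + b·northing + c.
W-12−W-11: −904a + 59b = −877.4;  W-13−W-11: −677a + 331b = −703.3.
Solving gives a = 0.960057621, b = −0.161151029.
Then c = 1027 − a·474420 − b·5788641 = 478401.92.
At (473847, 5789721): z_contact = 454920.42 − 933019.50 + 478401.92 = 302.84 m.
Depth below ground = 525.5 − 302.84 = 222.7 m.

222.7 m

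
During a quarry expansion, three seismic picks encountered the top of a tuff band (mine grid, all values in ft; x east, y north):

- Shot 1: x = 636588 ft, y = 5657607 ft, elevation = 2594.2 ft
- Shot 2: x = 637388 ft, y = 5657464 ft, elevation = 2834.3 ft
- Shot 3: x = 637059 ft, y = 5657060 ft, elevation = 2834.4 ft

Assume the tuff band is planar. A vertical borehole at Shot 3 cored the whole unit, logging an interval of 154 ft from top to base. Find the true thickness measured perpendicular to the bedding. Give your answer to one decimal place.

145.9 ft

Let the plane be z = a·x + b·y + c.
Shot 2−Shot 1: 800a − 143b = 240.1;  Shot 3−Shot 1: 471a − 547b = 240.2.
Solving gives a = 0.26195, b = −0.21357.
|∇z| = √(a²+b²) = 0.33798, so dip δ = arctan(0.33798) = 18.67°.
True thickness = vertical thickness × cos δ = 154 × cos 18.67° = 145.9 ft.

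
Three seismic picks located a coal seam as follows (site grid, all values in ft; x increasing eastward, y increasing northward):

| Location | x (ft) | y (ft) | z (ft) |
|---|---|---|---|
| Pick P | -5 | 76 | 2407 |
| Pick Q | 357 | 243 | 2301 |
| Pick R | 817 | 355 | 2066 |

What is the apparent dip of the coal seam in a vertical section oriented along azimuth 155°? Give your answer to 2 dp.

Let the plane be z = a·x + b·y + c.
Pick Q−Pick P: 362a + 167b = −106;  Pick R−Pick P: 822a + 279b = −341.
Solving gives a = −0.75458, b = 1.00094.
Unit vector along 155° is (sin 155°, cos 155°) = (0.4226, -0.9063).
Slope in that direction = a·(0.4226) + b·(-0.9063) = −1.22605.
Apparent dip = arctan|1.22605| = 50.80° (true dip is 51.4°, so apparent ≤ true as expected).

50.80°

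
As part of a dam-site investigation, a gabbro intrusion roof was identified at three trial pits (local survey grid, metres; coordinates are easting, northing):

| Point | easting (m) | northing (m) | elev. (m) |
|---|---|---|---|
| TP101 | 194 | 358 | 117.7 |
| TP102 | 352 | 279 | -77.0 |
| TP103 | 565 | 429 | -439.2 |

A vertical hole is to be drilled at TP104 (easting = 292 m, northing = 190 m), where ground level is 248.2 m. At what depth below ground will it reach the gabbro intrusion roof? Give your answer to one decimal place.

Let the plane be z = a·easting + b·northing + c.
TP102−TP101: 158a − 79b = −194.7;  TP103−TP101: 371a + 71b = −556.9.
Solving gives a = −1.42667, b = −0.38879.
Then c = 117.7 − a·194 − b·358 = 533.66.
At (292, 190): z_contact = −416.59 − 73.87 + 533.66 = 43.20 m.
Depth below ground = 248.2 − 43.20 = 205.0 m.

205.0 m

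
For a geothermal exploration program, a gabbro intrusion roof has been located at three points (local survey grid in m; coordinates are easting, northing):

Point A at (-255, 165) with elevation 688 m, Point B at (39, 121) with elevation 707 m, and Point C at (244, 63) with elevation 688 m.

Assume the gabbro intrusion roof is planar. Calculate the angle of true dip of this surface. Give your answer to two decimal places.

50.31°

Let the plane be z = a·easting + b·northing + c.
Point B−Point A: 294a − 44b = 19;  Point C−Point A: 499a − 102b = 0.
Solving gives a = 0.24128, b = 1.18040.
Gradient magnitude |∇z| = √(a² + b²) = √(0.05822 + 1.39335) = 1.20481.
True dip = arctan(1.20481) = 50.31°, dipping toward SSW (azimuth ≈ 192°).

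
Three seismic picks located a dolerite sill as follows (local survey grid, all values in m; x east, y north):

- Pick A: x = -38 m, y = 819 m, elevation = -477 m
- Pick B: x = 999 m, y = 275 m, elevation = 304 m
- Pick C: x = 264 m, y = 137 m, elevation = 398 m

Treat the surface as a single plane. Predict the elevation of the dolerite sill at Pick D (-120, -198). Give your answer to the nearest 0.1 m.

772.3 m

Let the plane be z = a·x + b·y + c.
Pick B−Pick A: 1037a − 544b = 781;  Pick C−Pick A: 302a − 682b = 875.
Solving gives a = 0.10432, b = −1.23680.
Then c = -477 − a·-38 − b·819 = 539.90.
At (-120, -198): z = −12.5 + 244.9 + 539.90 = 772.3 m.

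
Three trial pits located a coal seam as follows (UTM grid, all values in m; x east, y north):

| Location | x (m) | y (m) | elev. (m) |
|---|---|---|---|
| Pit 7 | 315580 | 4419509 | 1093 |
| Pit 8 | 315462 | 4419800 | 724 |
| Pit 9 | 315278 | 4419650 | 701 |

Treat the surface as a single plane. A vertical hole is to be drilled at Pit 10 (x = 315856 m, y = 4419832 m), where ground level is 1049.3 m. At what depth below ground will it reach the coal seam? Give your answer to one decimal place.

11.5 m

Let the plane be z = a·x + b·y + c.
Pit 8−Pit 7: −118a + 291b = −369;  Pit 9−Pit 7: −302a + 141b = −392.
Solving gives a = 0.870852282, b = −0.914912133.
Then c = 1093 − a·315580 − b·4419509 = 3769731.84.
At (315856, 4419832): z_contact = 275063.92 − 4043757.92 + 3769731.84 = 1037.84 m.
Depth below ground = 1049.3 − 1037.84 = 11.5 m.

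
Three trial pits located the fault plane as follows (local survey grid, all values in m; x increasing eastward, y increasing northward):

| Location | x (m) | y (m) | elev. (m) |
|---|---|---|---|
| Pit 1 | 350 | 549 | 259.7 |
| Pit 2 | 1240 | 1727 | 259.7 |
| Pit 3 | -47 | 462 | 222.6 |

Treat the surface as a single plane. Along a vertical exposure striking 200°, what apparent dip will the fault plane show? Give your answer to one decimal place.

2.4°

Two edge vectors: Pit 1→Pit 2 = (890, 1178, 0), Pit 1→Pit 3 = (-397, -87, -37.1).
Normal n = (Pit 1→Pit 2) × (Pit 1→Pit 3) = (-43703.8, 33019, 390236).
So ∂z/∂x = −n_x/n_z = 0.11199 and ∂z/∂y = −n_y/n_z = −0.08461.
Unit vector along 200° is (sin 200°, cos 200°) = (-0.3420, -0.9397).
Slope in that direction = a·(-0.3420) + b·(-0.9397) = 0.04121.
Apparent dip = arctan|0.04121| = 2.4° (true dip is 8.0°, so apparent ≤ true as expected).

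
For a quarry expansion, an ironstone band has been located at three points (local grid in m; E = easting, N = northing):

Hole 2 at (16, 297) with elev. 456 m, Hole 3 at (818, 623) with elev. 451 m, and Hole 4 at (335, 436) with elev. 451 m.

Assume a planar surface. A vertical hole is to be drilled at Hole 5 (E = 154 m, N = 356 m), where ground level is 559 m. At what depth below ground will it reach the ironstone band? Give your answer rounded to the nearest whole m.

Let the plane be z = a·E + b·N + c.
Hole 3−Hole 2: 802a + 326b = −5;  Hole 4−Hole 2: 319a + 139b = −5.
Solving gives a = 0.12493, b = −0.32269.
Then c = 456 − a·16 − b·297 = 549.84.
At (154, 356): z_contact = 19.2 − 114.9 + 549.84 = 454.2 m.
Depth below ground = 559 − 454.2 = 105 m.

105 m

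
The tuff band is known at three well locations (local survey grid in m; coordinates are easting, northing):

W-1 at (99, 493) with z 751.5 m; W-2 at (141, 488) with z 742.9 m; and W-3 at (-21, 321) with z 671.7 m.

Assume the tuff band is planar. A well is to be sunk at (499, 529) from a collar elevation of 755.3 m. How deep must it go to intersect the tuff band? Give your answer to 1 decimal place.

Let the plane be z = a·easting + b·northing + c.
W-2−W-1: 42a − 5b = −8.6;  W-3−W-1: −120a − 172b = −79.8.
Solving gives a = −0.13806, b = 0.56028.
Then c = 751.5 − a·99 − b·493 = 488.95.
At (499, 529): z_contact = −68.89 + 296.39 + 488.95 = 716.44 m.
Depth below ground = 755.3 − 716.44 = 38.9 m.

38.9 m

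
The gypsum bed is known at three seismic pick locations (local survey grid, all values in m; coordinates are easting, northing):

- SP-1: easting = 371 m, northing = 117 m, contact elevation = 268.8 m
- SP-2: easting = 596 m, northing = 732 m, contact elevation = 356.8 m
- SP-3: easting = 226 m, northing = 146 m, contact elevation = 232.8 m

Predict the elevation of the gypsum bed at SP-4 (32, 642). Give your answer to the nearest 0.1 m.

206.9 m

Two edge vectors: SP-1→SP-2 = (225, 615, 88), SP-1→SP-3 = (-145, 29, -36).
Normal n = (SP-1→SP-2) × (SP-1→SP-3) = (-24692, -4660, 95700).
So ∂z/∂easting = −n_x/n_z = 0.25801 and ∂z/∂northing = −n_y/n_z = 0.04869.
Intercept c from SP-1: 268.8 − 95.72 − 5.70 = 167.38.
At (32, 642): z = 8.3 + 31.3 + 167.38 = 206.9 m.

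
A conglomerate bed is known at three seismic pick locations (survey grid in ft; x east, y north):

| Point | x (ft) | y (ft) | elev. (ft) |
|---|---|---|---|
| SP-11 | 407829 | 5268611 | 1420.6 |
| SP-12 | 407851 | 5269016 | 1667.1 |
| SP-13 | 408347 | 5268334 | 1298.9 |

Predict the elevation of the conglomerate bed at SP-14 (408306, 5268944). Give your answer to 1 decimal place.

1663.6 ft

Let the plane be z = a·x + b·y + c.
SP-12−SP-11: 22a + 405b = 246.5;  SP-13−SP-11: 518a − 277b = −121.7.
Solving gives a = 0.087973171, b = 0.603863186.
Then c = 1420.6 − a·407829 − b·5268611 = −3215977.63.
At (408306, 5268944): z = 35920.0 + 3181721.3 − 3215977.63 = 1663.6 ft.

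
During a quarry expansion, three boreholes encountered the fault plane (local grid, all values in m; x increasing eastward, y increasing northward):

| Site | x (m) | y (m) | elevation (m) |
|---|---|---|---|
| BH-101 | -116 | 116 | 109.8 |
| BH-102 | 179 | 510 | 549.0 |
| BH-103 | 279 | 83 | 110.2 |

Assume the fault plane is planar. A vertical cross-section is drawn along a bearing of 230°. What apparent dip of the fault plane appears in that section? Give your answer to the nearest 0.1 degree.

Let the plane be z = a·x + b·y + c.
BH-102−BH-101: 295a + 394b = 439.2;  BH-103−BH-101: 395a − 33b = 0.4.
Solving gives a = 0.08860, b = 1.04838.
Unit vector along 230° is (sin 230°, cos 230°) = (-0.7660, -0.6428).
Slope in that direction = a·(-0.7660) + b·(-0.6428) = −0.74176.
Apparent dip = arctan|0.74176| = 36.6° (true dip is 46.5°, so apparent ≤ true as expected).

36.6°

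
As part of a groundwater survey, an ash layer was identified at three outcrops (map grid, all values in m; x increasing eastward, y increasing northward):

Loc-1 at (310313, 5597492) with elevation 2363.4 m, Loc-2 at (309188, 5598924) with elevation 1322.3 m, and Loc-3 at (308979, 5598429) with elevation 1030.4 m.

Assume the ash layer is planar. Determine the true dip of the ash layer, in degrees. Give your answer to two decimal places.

47.67°

Two edge vectors: Loc-1→Loc-2 = (-1125, 1432, -1041.1), Loc-1→Loc-3 = (-1334, 937, -1333).
Normal n = (Loc-1→Loc-2) × (Loc-1→Loc-3) = (-933345.3, -110797.6, 856163).
So ∂z/∂x = −n_x/n_z = 1.09015 and ∂z/∂y = −n_y/n_z = 0.12941.
Gradient magnitude |∇z| = √(a² + b²) = √(1.18842 + 0.01675) = 1.09780.
True dip = arctan(1.09780) = 47.67°, dipping toward W (azimuth ≈ 263°).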